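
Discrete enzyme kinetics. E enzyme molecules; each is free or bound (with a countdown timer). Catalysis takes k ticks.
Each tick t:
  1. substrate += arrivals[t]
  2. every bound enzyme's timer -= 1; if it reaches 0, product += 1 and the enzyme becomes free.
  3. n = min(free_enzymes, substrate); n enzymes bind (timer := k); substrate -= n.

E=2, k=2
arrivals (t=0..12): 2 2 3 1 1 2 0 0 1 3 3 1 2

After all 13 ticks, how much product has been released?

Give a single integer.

Answer: 12

Derivation:
t=0: arr=2 -> substrate=0 bound=2 product=0
t=1: arr=2 -> substrate=2 bound=2 product=0
t=2: arr=3 -> substrate=3 bound=2 product=2
t=3: arr=1 -> substrate=4 bound=2 product=2
t=4: arr=1 -> substrate=3 bound=2 product=4
t=5: arr=2 -> substrate=5 bound=2 product=4
t=6: arr=0 -> substrate=3 bound=2 product=6
t=7: arr=0 -> substrate=3 bound=2 product=6
t=8: arr=1 -> substrate=2 bound=2 product=8
t=9: arr=3 -> substrate=5 bound=2 product=8
t=10: arr=3 -> substrate=6 bound=2 product=10
t=11: arr=1 -> substrate=7 bound=2 product=10
t=12: arr=2 -> substrate=7 bound=2 product=12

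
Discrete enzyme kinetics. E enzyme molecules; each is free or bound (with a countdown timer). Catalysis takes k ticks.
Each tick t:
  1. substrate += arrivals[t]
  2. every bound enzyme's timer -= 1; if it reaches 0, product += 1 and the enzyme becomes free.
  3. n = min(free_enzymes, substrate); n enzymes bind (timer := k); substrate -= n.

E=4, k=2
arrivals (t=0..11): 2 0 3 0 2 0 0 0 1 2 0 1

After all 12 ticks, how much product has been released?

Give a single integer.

t=0: arr=2 -> substrate=0 bound=2 product=0
t=1: arr=0 -> substrate=0 bound=2 product=0
t=2: arr=3 -> substrate=0 bound=3 product=2
t=3: arr=0 -> substrate=0 bound=3 product=2
t=4: arr=2 -> substrate=0 bound=2 product=5
t=5: arr=0 -> substrate=0 bound=2 product=5
t=6: arr=0 -> substrate=0 bound=0 product=7
t=7: arr=0 -> substrate=0 bound=0 product=7
t=8: arr=1 -> substrate=0 bound=1 product=7
t=9: arr=2 -> substrate=0 bound=3 product=7
t=10: arr=0 -> substrate=0 bound=2 product=8
t=11: arr=1 -> substrate=0 bound=1 product=10

Answer: 10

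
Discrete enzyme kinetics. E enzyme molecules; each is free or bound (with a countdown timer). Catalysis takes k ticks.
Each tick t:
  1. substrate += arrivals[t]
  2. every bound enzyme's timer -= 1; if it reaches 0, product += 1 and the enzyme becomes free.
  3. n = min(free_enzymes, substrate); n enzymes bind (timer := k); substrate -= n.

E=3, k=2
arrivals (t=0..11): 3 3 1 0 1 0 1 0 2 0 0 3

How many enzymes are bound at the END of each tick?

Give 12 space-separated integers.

Answer: 3 3 3 3 2 2 1 1 2 2 0 3

Derivation:
t=0: arr=3 -> substrate=0 bound=3 product=0
t=1: arr=3 -> substrate=3 bound=3 product=0
t=2: arr=1 -> substrate=1 bound=3 product=3
t=3: arr=0 -> substrate=1 bound=3 product=3
t=4: arr=1 -> substrate=0 bound=2 product=6
t=5: arr=0 -> substrate=0 bound=2 product=6
t=6: arr=1 -> substrate=0 bound=1 product=8
t=7: arr=0 -> substrate=0 bound=1 product=8
t=8: arr=2 -> substrate=0 bound=2 product=9
t=9: arr=0 -> substrate=0 bound=2 product=9
t=10: arr=0 -> substrate=0 bound=0 product=11
t=11: arr=3 -> substrate=0 bound=3 product=11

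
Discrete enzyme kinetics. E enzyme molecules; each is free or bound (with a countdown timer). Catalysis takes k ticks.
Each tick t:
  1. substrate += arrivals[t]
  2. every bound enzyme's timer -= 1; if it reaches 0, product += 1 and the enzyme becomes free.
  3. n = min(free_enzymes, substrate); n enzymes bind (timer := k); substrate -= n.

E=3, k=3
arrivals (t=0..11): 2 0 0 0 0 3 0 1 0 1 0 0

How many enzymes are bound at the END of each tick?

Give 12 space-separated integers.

t=0: arr=2 -> substrate=0 bound=2 product=0
t=1: arr=0 -> substrate=0 bound=2 product=0
t=2: arr=0 -> substrate=0 bound=2 product=0
t=3: arr=0 -> substrate=0 bound=0 product=2
t=4: arr=0 -> substrate=0 bound=0 product=2
t=5: arr=3 -> substrate=0 bound=3 product=2
t=6: arr=0 -> substrate=0 bound=3 product=2
t=7: arr=1 -> substrate=1 bound=3 product=2
t=8: arr=0 -> substrate=0 bound=1 product=5
t=9: arr=1 -> substrate=0 bound=2 product=5
t=10: arr=0 -> substrate=0 bound=2 product=5
t=11: arr=0 -> substrate=0 bound=1 product=6

Answer: 2 2 2 0 0 3 3 3 1 2 2 1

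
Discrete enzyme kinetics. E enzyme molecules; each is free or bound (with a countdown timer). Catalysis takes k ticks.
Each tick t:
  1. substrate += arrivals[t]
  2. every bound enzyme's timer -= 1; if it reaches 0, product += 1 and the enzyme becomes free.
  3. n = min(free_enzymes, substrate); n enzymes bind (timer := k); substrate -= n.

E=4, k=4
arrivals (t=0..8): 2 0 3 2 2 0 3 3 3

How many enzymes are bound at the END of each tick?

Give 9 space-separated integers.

Answer: 2 2 4 4 4 4 4 4 4

Derivation:
t=0: arr=2 -> substrate=0 bound=2 product=0
t=1: arr=0 -> substrate=0 bound=2 product=0
t=2: arr=3 -> substrate=1 bound=4 product=0
t=3: arr=2 -> substrate=3 bound=4 product=0
t=4: arr=2 -> substrate=3 bound=4 product=2
t=5: arr=0 -> substrate=3 bound=4 product=2
t=6: arr=3 -> substrate=4 bound=4 product=4
t=7: arr=3 -> substrate=7 bound=4 product=4
t=8: arr=3 -> substrate=8 bound=4 product=6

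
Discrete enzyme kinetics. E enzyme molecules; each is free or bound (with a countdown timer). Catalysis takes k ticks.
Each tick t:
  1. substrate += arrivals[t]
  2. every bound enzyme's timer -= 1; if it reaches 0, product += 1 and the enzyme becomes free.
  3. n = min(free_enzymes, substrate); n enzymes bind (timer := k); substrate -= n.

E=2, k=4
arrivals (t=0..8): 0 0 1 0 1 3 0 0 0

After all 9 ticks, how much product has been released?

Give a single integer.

t=0: arr=0 -> substrate=0 bound=0 product=0
t=1: arr=0 -> substrate=0 bound=0 product=0
t=2: arr=1 -> substrate=0 bound=1 product=0
t=3: arr=0 -> substrate=0 bound=1 product=0
t=4: arr=1 -> substrate=0 bound=2 product=0
t=5: arr=3 -> substrate=3 bound=2 product=0
t=6: arr=0 -> substrate=2 bound=2 product=1
t=7: arr=0 -> substrate=2 bound=2 product=1
t=8: arr=0 -> substrate=1 bound=2 product=2

Answer: 2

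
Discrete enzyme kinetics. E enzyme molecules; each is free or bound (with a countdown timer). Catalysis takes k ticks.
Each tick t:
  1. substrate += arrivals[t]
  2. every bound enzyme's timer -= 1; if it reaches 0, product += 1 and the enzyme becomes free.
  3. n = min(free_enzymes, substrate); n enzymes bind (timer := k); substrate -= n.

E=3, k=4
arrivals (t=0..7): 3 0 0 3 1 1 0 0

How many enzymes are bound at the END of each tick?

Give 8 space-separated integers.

t=0: arr=3 -> substrate=0 bound=3 product=0
t=1: arr=0 -> substrate=0 bound=3 product=0
t=2: arr=0 -> substrate=0 bound=3 product=0
t=3: arr=3 -> substrate=3 bound=3 product=0
t=4: arr=1 -> substrate=1 bound=3 product=3
t=5: arr=1 -> substrate=2 bound=3 product=3
t=6: arr=0 -> substrate=2 bound=3 product=3
t=7: arr=0 -> substrate=2 bound=3 product=3

Answer: 3 3 3 3 3 3 3 3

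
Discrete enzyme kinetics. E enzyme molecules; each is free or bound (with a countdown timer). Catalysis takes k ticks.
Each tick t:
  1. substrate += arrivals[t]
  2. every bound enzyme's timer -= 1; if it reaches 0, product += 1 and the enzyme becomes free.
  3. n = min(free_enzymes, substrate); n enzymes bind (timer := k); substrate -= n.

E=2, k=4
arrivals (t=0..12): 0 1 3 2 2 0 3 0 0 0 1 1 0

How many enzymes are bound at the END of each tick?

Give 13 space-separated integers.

Answer: 0 1 2 2 2 2 2 2 2 2 2 2 2

Derivation:
t=0: arr=0 -> substrate=0 bound=0 product=0
t=1: arr=1 -> substrate=0 bound=1 product=0
t=2: arr=3 -> substrate=2 bound=2 product=0
t=3: arr=2 -> substrate=4 bound=2 product=0
t=4: arr=2 -> substrate=6 bound=2 product=0
t=5: arr=0 -> substrate=5 bound=2 product=1
t=6: arr=3 -> substrate=7 bound=2 product=2
t=7: arr=0 -> substrate=7 bound=2 product=2
t=8: arr=0 -> substrate=7 bound=2 product=2
t=9: arr=0 -> substrate=6 bound=2 product=3
t=10: arr=1 -> substrate=6 bound=2 product=4
t=11: arr=1 -> substrate=7 bound=2 product=4
t=12: arr=0 -> substrate=7 bound=2 product=4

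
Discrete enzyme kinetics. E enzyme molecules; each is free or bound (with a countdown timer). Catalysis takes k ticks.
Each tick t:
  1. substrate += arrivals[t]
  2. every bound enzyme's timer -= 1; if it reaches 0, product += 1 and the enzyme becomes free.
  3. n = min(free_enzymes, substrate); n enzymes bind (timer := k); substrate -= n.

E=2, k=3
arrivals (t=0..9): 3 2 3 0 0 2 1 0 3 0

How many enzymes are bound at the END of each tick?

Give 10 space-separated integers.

Answer: 2 2 2 2 2 2 2 2 2 2

Derivation:
t=0: arr=3 -> substrate=1 bound=2 product=0
t=1: arr=2 -> substrate=3 bound=2 product=0
t=2: arr=3 -> substrate=6 bound=2 product=0
t=3: arr=0 -> substrate=4 bound=2 product=2
t=4: arr=0 -> substrate=4 bound=2 product=2
t=5: arr=2 -> substrate=6 bound=2 product=2
t=6: arr=1 -> substrate=5 bound=2 product=4
t=7: arr=0 -> substrate=5 bound=2 product=4
t=8: arr=3 -> substrate=8 bound=2 product=4
t=9: arr=0 -> substrate=6 bound=2 product=6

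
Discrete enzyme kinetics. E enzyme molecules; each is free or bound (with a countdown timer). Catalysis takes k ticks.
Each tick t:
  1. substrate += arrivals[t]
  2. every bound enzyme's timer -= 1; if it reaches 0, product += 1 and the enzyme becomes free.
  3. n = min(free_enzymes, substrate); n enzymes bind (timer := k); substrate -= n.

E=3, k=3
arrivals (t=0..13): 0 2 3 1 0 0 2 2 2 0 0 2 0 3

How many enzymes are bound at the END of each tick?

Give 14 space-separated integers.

Answer: 0 2 3 3 3 3 3 3 3 3 3 3 3 3

Derivation:
t=0: arr=0 -> substrate=0 bound=0 product=0
t=1: arr=2 -> substrate=0 bound=2 product=0
t=2: arr=3 -> substrate=2 bound=3 product=0
t=3: arr=1 -> substrate=3 bound=3 product=0
t=4: arr=0 -> substrate=1 bound=3 product=2
t=5: arr=0 -> substrate=0 bound=3 product=3
t=6: arr=2 -> substrate=2 bound=3 product=3
t=7: arr=2 -> substrate=2 bound=3 product=5
t=8: arr=2 -> substrate=3 bound=3 product=6
t=9: arr=0 -> substrate=3 bound=3 product=6
t=10: arr=0 -> substrate=1 bound=3 product=8
t=11: arr=2 -> substrate=2 bound=3 product=9
t=12: arr=0 -> substrate=2 bound=3 product=9
t=13: arr=3 -> substrate=3 bound=3 product=11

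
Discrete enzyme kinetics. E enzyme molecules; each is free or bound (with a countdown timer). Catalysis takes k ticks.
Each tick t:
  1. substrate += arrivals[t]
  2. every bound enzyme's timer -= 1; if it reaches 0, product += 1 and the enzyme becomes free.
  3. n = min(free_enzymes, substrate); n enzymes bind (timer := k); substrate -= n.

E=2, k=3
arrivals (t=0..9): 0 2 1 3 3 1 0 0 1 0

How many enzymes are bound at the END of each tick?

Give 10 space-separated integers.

Answer: 0 2 2 2 2 2 2 2 2 2

Derivation:
t=0: arr=0 -> substrate=0 bound=0 product=0
t=1: arr=2 -> substrate=0 bound=2 product=0
t=2: arr=1 -> substrate=1 bound=2 product=0
t=3: arr=3 -> substrate=4 bound=2 product=0
t=4: arr=3 -> substrate=5 bound=2 product=2
t=5: arr=1 -> substrate=6 bound=2 product=2
t=6: arr=0 -> substrate=6 bound=2 product=2
t=7: arr=0 -> substrate=4 bound=2 product=4
t=8: arr=1 -> substrate=5 bound=2 product=4
t=9: arr=0 -> substrate=5 bound=2 product=4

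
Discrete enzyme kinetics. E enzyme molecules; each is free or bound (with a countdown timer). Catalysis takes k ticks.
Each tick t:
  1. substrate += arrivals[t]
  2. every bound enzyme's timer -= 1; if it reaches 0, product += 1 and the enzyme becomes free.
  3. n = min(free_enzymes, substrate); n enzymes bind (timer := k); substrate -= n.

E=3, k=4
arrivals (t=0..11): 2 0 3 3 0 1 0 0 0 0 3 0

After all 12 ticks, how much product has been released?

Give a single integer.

Answer: 6

Derivation:
t=0: arr=2 -> substrate=0 bound=2 product=0
t=1: arr=0 -> substrate=0 bound=2 product=0
t=2: arr=3 -> substrate=2 bound=3 product=0
t=3: arr=3 -> substrate=5 bound=3 product=0
t=4: arr=0 -> substrate=3 bound=3 product=2
t=5: arr=1 -> substrate=4 bound=3 product=2
t=6: arr=0 -> substrate=3 bound=3 product=3
t=7: arr=0 -> substrate=3 bound=3 product=3
t=8: arr=0 -> substrate=1 bound=3 product=5
t=9: arr=0 -> substrate=1 bound=3 product=5
t=10: arr=3 -> substrate=3 bound=3 product=6
t=11: arr=0 -> substrate=3 bound=3 product=6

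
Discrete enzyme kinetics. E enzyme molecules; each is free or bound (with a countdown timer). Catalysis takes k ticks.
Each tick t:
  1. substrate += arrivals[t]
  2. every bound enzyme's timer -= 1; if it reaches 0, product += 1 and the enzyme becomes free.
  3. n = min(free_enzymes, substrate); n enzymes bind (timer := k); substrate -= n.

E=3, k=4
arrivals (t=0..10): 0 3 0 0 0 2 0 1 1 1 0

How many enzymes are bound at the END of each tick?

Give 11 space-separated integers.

Answer: 0 3 3 3 3 2 2 3 3 3 3

Derivation:
t=0: arr=0 -> substrate=0 bound=0 product=0
t=1: arr=3 -> substrate=0 bound=3 product=0
t=2: arr=0 -> substrate=0 bound=3 product=0
t=3: arr=0 -> substrate=0 bound=3 product=0
t=4: arr=0 -> substrate=0 bound=3 product=0
t=5: arr=2 -> substrate=0 bound=2 product=3
t=6: arr=0 -> substrate=0 bound=2 product=3
t=7: arr=1 -> substrate=0 bound=3 product=3
t=8: arr=1 -> substrate=1 bound=3 product=3
t=9: arr=1 -> substrate=0 bound=3 product=5
t=10: arr=0 -> substrate=0 bound=3 product=5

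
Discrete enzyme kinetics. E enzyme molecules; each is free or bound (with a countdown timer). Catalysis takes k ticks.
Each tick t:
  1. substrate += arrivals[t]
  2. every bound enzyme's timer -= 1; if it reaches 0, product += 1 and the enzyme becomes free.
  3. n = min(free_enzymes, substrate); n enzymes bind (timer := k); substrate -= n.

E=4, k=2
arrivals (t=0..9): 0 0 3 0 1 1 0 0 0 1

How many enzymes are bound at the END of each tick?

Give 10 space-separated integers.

Answer: 0 0 3 3 1 2 1 0 0 1

Derivation:
t=0: arr=0 -> substrate=0 bound=0 product=0
t=1: arr=0 -> substrate=0 bound=0 product=0
t=2: arr=3 -> substrate=0 bound=3 product=0
t=3: arr=0 -> substrate=0 bound=3 product=0
t=4: arr=1 -> substrate=0 bound=1 product=3
t=5: arr=1 -> substrate=0 bound=2 product=3
t=6: arr=0 -> substrate=0 bound=1 product=4
t=7: arr=0 -> substrate=0 bound=0 product=5
t=8: arr=0 -> substrate=0 bound=0 product=5
t=9: arr=1 -> substrate=0 bound=1 product=5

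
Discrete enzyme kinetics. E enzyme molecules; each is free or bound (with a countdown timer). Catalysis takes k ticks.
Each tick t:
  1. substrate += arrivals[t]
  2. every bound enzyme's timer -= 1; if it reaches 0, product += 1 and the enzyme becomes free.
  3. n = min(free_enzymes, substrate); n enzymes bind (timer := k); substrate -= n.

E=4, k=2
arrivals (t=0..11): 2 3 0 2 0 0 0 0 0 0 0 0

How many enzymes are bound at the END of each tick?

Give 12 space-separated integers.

Answer: 2 4 3 3 2 0 0 0 0 0 0 0

Derivation:
t=0: arr=2 -> substrate=0 bound=2 product=0
t=1: arr=3 -> substrate=1 bound=4 product=0
t=2: arr=0 -> substrate=0 bound=3 product=2
t=3: arr=2 -> substrate=0 bound=3 product=4
t=4: arr=0 -> substrate=0 bound=2 product=5
t=5: arr=0 -> substrate=0 bound=0 product=7
t=6: arr=0 -> substrate=0 bound=0 product=7
t=7: arr=0 -> substrate=0 bound=0 product=7
t=8: arr=0 -> substrate=0 bound=0 product=7
t=9: arr=0 -> substrate=0 bound=0 product=7
t=10: arr=0 -> substrate=0 bound=0 product=7
t=11: arr=0 -> substrate=0 bound=0 product=7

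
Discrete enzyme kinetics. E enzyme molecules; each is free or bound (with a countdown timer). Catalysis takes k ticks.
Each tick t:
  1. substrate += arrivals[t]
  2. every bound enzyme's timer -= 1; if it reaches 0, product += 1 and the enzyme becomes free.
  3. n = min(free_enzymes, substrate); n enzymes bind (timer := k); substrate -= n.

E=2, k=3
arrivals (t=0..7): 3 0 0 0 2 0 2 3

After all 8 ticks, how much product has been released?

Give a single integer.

t=0: arr=3 -> substrate=1 bound=2 product=0
t=1: arr=0 -> substrate=1 bound=2 product=0
t=2: arr=0 -> substrate=1 bound=2 product=0
t=3: arr=0 -> substrate=0 bound=1 product=2
t=4: arr=2 -> substrate=1 bound=2 product=2
t=5: arr=0 -> substrate=1 bound=2 product=2
t=6: arr=2 -> substrate=2 bound=2 product=3
t=7: arr=3 -> substrate=4 bound=2 product=4

Answer: 4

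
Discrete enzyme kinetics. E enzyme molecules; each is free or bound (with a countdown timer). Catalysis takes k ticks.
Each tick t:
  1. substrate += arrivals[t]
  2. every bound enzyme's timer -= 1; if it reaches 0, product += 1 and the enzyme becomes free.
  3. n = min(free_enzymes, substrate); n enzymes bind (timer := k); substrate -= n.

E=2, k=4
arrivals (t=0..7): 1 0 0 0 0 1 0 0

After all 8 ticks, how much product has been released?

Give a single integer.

Answer: 1

Derivation:
t=0: arr=1 -> substrate=0 bound=1 product=0
t=1: arr=0 -> substrate=0 bound=1 product=0
t=2: arr=0 -> substrate=0 bound=1 product=0
t=3: arr=0 -> substrate=0 bound=1 product=0
t=4: arr=0 -> substrate=0 bound=0 product=1
t=5: arr=1 -> substrate=0 bound=1 product=1
t=6: arr=0 -> substrate=0 bound=1 product=1
t=7: arr=0 -> substrate=0 bound=1 product=1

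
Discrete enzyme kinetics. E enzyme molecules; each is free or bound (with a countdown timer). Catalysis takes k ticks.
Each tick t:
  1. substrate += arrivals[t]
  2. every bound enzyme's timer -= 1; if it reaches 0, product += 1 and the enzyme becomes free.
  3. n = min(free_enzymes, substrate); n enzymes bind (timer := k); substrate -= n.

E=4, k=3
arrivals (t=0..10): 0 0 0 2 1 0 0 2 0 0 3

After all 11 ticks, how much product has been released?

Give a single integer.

t=0: arr=0 -> substrate=0 bound=0 product=0
t=1: arr=0 -> substrate=0 bound=0 product=0
t=2: arr=0 -> substrate=0 bound=0 product=0
t=3: arr=2 -> substrate=0 bound=2 product=0
t=4: arr=1 -> substrate=0 bound=3 product=0
t=5: arr=0 -> substrate=0 bound=3 product=0
t=6: arr=0 -> substrate=0 bound=1 product=2
t=7: arr=2 -> substrate=0 bound=2 product=3
t=8: arr=0 -> substrate=0 bound=2 product=3
t=9: arr=0 -> substrate=0 bound=2 product=3
t=10: arr=3 -> substrate=0 bound=3 product=5

Answer: 5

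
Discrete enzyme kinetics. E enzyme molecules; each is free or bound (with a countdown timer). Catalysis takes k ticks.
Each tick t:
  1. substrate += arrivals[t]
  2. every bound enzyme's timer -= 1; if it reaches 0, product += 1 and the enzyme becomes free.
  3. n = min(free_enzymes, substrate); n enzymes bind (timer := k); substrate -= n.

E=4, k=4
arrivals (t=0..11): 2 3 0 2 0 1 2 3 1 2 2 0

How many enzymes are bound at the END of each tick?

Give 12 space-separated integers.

Answer: 2 4 4 4 4 4 4 4 4 4 4 4

Derivation:
t=0: arr=2 -> substrate=0 bound=2 product=0
t=1: arr=3 -> substrate=1 bound=4 product=0
t=2: arr=0 -> substrate=1 bound=4 product=0
t=3: arr=2 -> substrate=3 bound=4 product=0
t=4: arr=0 -> substrate=1 bound=4 product=2
t=5: arr=1 -> substrate=0 bound=4 product=4
t=6: arr=2 -> substrate=2 bound=4 product=4
t=7: arr=3 -> substrate=5 bound=4 product=4
t=8: arr=1 -> substrate=4 bound=4 product=6
t=9: arr=2 -> substrate=4 bound=4 product=8
t=10: arr=2 -> substrate=6 bound=4 product=8
t=11: arr=0 -> substrate=6 bound=4 product=8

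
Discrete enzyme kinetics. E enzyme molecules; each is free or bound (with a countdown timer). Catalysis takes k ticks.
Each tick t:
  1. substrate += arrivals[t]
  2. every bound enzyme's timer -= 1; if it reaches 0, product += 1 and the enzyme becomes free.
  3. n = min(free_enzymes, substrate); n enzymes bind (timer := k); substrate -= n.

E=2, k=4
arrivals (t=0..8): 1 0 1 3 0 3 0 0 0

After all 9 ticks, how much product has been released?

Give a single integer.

t=0: arr=1 -> substrate=0 bound=1 product=0
t=1: arr=0 -> substrate=0 bound=1 product=0
t=2: arr=1 -> substrate=0 bound=2 product=0
t=3: arr=3 -> substrate=3 bound=2 product=0
t=4: arr=0 -> substrate=2 bound=2 product=1
t=5: arr=3 -> substrate=5 bound=2 product=1
t=6: arr=0 -> substrate=4 bound=2 product=2
t=7: arr=0 -> substrate=4 bound=2 product=2
t=8: arr=0 -> substrate=3 bound=2 product=3

Answer: 3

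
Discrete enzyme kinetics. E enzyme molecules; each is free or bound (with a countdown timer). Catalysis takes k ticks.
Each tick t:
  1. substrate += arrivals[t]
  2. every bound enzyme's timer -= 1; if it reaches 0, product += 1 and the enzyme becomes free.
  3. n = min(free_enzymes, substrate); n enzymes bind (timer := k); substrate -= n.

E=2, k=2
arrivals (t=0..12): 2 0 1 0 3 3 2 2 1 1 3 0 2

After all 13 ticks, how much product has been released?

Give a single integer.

t=0: arr=2 -> substrate=0 bound=2 product=0
t=1: arr=0 -> substrate=0 bound=2 product=0
t=2: arr=1 -> substrate=0 bound=1 product=2
t=3: arr=0 -> substrate=0 bound=1 product=2
t=4: arr=3 -> substrate=1 bound=2 product=3
t=5: arr=3 -> substrate=4 bound=2 product=3
t=6: arr=2 -> substrate=4 bound=2 product=5
t=7: arr=2 -> substrate=6 bound=2 product=5
t=8: arr=1 -> substrate=5 bound=2 product=7
t=9: arr=1 -> substrate=6 bound=2 product=7
t=10: arr=3 -> substrate=7 bound=2 product=9
t=11: arr=0 -> substrate=7 bound=2 product=9
t=12: arr=2 -> substrate=7 bound=2 product=11

Answer: 11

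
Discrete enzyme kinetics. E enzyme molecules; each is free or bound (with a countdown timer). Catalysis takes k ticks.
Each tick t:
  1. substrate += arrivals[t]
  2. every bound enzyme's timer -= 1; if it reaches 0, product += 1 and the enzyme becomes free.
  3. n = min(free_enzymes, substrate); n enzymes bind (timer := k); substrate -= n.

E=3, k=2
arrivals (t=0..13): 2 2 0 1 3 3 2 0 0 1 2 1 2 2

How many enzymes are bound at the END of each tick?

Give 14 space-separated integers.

t=0: arr=2 -> substrate=0 bound=2 product=0
t=1: arr=2 -> substrate=1 bound=3 product=0
t=2: arr=0 -> substrate=0 bound=2 product=2
t=3: arr=1 -> substrate=0 bound=2 product=3
t=4: arr=3 -> substrate=1 bound=3 product=4
t=5: arr=3 -> substrate=3 bound=3 product=5
t=6: arr=2 -> substrate=3 bound=3 product=7
t=7: arr=0 -> substrate=2 bound=3 product=8
t=8: arr=0 -> substrate=0 bound=3 product=10
t=9: arr=1 -> substrate=0 bound=3 product=11
t=10: arr=2 -> substrate=0 bound=3 product=13
t=11: arr=1 -> substrate=0 bound=3 product=14
t=12: arr=2 -> substrate=0 bound=3 product=16
t=13: arr=2 -> substrate=1 bound=3 product=17

Answer: 2 3 2 2 3 3 3 3 3 3 3 3 3 3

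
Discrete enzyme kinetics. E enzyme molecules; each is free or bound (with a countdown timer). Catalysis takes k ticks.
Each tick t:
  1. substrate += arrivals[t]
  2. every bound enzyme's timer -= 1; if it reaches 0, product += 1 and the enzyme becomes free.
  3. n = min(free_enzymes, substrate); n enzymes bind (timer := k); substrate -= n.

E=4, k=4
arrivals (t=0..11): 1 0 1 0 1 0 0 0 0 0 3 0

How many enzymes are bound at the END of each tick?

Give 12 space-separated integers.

t=0: arr=1 -> substrate=0 bound=1 product=0
t=1: arr=0 -> substrate=0 bound=1 product=0
t=2: arr=1 -> substrate=0 bound=2 product=0
t=3: arr=0 -> substrate=0 bound=2 product=0
t=4: arr=1 -> substrate=0 bound=2 product=1
t=5: arr=0 -> substrate=0 bound=2 product=1
t=6: arr=0 -> substrate=0 bound=1 product=2
t=7: arr=0 -> substrate=0 bound=1 product=2
t=8: arr=0 -> substrate=0 bound=0 product=3
t=9: arr=0 -> substrate=0 bound=0 product=3
t=10: arr=3 -> substrate=0 bound=3 product=3
t=11: arr=0 -> substrate=0 bound=3 product=3

Answer: 1 1 2 2 2 2 1 1 0 0 3 3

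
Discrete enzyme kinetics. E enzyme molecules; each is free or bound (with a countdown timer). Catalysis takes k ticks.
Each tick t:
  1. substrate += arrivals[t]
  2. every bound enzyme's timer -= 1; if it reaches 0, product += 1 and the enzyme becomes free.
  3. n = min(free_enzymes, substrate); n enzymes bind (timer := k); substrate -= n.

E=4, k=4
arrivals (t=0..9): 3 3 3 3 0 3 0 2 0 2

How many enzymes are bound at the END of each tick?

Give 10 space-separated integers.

Answer: 3 4 4 4 4 4 4 4 4 4

Derivation:
t=0: arr=3 -> substrate=0 bound=3 product=0
t=1: arr=3 -> substrate=2 bound=4 product=0
t=2: arr=3 -> substrate=5 bound=4 product=0
t=3: arr=3 -> substrate=8 bound=4 product=0
t=4: arr=0 -> substrate=5 bound=4 product=3
t=5: arr=3 -> substrate=7 bound=4 product=4
t=6: arr=0 -> substrate=7 bound=4 product=4
t=7: arr=2 -> substrate=9 bound=4 product=4
t=8: arr=0 -> substrate=6 bound=4 product=7
t=9: arr=2 -> substrate=7 bound=4 product=8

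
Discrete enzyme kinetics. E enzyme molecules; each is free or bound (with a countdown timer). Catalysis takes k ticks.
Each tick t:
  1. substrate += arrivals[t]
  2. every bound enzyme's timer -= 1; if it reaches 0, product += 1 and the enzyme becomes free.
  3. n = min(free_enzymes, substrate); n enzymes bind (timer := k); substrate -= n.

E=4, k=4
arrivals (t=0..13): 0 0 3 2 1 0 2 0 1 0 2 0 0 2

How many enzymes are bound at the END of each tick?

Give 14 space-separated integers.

Answer: 0 0 3 4 4 4 4 4 4 4 4 3 3 4

Derivation:
t=0: arr=0 -> substrate=0 bound=0 product=0
t=1: arr=0 -> substrate=0 bound=0 product=0
t=2: arr=3 -> substrate=0 bound=3 product=0
t=3: arr=2 -> substrate=1 bound=4 product=0
t=4: arr=1 -> substrate=2 bound=4 product=0
t=5: arr=0 -> substrate=2 bound=4 product=0
t=6: arr=2 -> substrate=1 bound=4 product=3
t=7: arr=0 -> substrate=0 bound=4 product=4
t=8: arr=1 -> substrate=1 bound=4 product=4
t=9: arr=0 -> substrate=1 bound=4 product=4
t=10: arr=2 -> substrate=0 bound=4 product=7
t=11: arr=0 -> substrate=0 bound=3 product=8
t=12: arr=0 -> substrate=0 bound=3 product=8
t=13: arr=2 -> substrate=1 bound=4 product=8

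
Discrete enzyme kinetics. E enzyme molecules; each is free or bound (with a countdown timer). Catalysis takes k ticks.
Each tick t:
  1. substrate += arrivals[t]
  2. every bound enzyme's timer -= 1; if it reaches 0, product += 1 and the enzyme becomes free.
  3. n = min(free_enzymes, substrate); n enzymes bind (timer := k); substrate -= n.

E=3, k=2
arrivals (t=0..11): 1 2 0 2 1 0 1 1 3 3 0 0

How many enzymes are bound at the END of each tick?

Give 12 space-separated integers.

Answer: 1 3 2 2 3 1 1 2 3 3 3 3

Derivation:
t=0: arr=1 -> substrate=0 bound=1 product=0
t=1: arr=2 -> substrate=0 bound=3 product=0
t=2: arr=0 -> substrate=0 bound=2 product=1
t=3: arr=2 -> substrate=0 bound=2 product=3
t=4: arr=1 -> substrate=0 bound=3 product=3
t=5: arr=0 -> substrate=0 bound=1 product=5
t=6: arr=1 -> substrate=0 bound=1 product=6
t=7: arr=1 -> substrate=0 bound=2 product=6
t=8: arr=3 -> substrate=1 bound=3 product=7
t=9: arr=3 -> substrate=3 bound=3 product=8
t=10: arr=0 -> substrate=1 bound=3 product=10
t=11: arr=0 -> substrate=0 bound=3 product=11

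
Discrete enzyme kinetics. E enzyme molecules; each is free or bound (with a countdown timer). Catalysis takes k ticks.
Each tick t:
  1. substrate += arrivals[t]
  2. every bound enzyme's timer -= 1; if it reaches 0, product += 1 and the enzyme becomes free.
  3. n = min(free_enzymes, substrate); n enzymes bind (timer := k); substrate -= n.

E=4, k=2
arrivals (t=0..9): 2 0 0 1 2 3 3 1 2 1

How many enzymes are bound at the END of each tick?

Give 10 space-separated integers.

Answer: 2 2 0 1 3 4 4 4 4 4

Derivation:
t=0: arr=2 -> substrate=0 bound=2 product=0
t=1: arr=0 -> substrate=0 bound=2 product=0
t=2: arr=0 -> substrate=0 bound=0 product=2
t=3: arr=1 -> substrate=0 bound=1 product=2
t=4: arr=2 -> substrate=0 bound=3 product=2
t=5: arr=3 -> substrate=1 bound=4 product=3
t=6: arr=3 -> substrate=2 bound=4 product=5
t=7: arr=1 -> substrate=1 bound=4 product=7
t=8: arr=2 -> substrate=1 bound=4 product=9
t=9: arr=1 -> substrate=0 bound=4 product=11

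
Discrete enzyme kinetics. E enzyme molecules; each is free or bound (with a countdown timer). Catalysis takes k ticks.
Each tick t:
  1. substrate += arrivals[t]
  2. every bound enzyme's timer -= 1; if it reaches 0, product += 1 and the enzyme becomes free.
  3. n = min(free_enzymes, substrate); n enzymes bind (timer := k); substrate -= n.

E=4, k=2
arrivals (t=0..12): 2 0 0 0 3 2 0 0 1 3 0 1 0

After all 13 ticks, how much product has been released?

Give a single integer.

Answer: 11

Derivation:
t=0: arr=2 -> substrate=0 bound=2 product=0
t=1: arr=0 -> substrate=0 bound=2 product=0
t=2: arr=0 -> substrate=0 bound=0 product=2
t=3: arr=0 -> substrate=0 bound=0 product=2
t=4: arr=3 -> substrate=0 bound=3 product=2
t=5: arr=2 -> substrate=1 bound=4 product=2
t=6: arr=0 -> substrate=0 bound=2 product=5
t=7: arr=0 -> substrate=0 bound=1 product=6
t=8: arr=1 -> substrate=0 bound=1 product=7
t=9: arr=3 -> substrate=0 bound=4 product=7
t=10: arr=0 -> substrate=0 bound=3 product=8
t=11: arr=1 -> substrate=0 bound=1 product=11
t=12: arr=0 -> substrate=0 bound=1 product=11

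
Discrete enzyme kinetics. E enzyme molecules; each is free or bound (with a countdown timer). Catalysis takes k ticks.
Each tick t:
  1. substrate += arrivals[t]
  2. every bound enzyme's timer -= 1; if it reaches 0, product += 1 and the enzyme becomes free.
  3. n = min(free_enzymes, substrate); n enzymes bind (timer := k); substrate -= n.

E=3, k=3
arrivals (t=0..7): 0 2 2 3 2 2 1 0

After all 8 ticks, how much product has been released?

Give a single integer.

Answer: 5

Derivation:
t=0: arr=0 -> substrate=0 bound=0 product=0
t=1: arr=2 -> substrate=0 bound=2 product=0
t=2: arr=2 -> substrate=1 bound=3 product=0
t=3: arr=3 -> substrate=4 bound=3 product=0
t=4: arr=2 -> substrate=4 bound=3 product=2
t=5: arr=2 -> substrate=5 bound=3 product=3
t=6: arr=1 -> substrate=6 bound=3 product=3
t=7: arr=0 -> substrate=4 bound=3 product=5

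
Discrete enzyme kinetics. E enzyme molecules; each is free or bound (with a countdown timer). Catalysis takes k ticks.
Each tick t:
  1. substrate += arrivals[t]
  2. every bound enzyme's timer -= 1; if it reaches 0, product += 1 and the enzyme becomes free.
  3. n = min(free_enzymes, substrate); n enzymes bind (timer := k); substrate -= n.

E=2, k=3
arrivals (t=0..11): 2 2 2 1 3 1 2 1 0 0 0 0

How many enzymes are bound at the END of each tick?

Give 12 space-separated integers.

t=0: arr=2 -> substrate=0 bound=2 product=0
t=1: arr=2 -> substrate=2 bound=2 product=0
t=2: arr=2 -> substrate=4 bound=2 product=0
t=3: arr=1 -> substrate=3 bound=2 product=2
t=4: arr=3 -> substrate=6 bound=2 product=2
t=5: arr=1 -> substrate=7 bound=2 product=2
t=6: arr=2 -> substrate=7 bound=2 product=4
t=7: arr=1 -> substrate=8 bound=2 product=4
t=8: arr=0 -> substrate=8 bound=2 product=4
t=9: arr=0 -> substrate=6 bound=2 product=6
t=10: arr=0 -> substrate=6 bound=2 product=6
t=11: arr=0 -> substrate=6 bound=2 product=6

Answer: 2 2 2 2 2 2 2 2 2 2 2 2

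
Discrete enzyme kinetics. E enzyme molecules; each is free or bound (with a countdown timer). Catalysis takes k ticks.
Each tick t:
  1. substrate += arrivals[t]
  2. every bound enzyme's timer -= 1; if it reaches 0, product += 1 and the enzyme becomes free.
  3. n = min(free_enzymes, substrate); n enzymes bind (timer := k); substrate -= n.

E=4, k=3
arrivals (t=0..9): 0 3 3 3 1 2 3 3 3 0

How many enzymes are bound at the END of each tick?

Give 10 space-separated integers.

t=0: arr=0 -> substrate=0 bound=0 product=0
t=1: arr=3 -> substrate=0 bound=3 product=0
t=2: arr=3 -> substrate=2 bound=4 product=0
t=3: arr=3 -> substrate=5 bound=4 product=0
t=4: arr=1 -> substrate=3 bound=4 product=3
t=5: arr=2 -> substrate=4 bound=4 product=4
t=6: arr=3 -> substrate=7 bound=4 product=4
t=7: arr=3 -> substrate=7 bound=4 product=7
t=8: arr=3 -> substrate=9 bound=4 product=8
t=9: arr=0 -> substrate=9 bound=4 product=8

Answer: 0 3 4 4 4 4 4 4 4 4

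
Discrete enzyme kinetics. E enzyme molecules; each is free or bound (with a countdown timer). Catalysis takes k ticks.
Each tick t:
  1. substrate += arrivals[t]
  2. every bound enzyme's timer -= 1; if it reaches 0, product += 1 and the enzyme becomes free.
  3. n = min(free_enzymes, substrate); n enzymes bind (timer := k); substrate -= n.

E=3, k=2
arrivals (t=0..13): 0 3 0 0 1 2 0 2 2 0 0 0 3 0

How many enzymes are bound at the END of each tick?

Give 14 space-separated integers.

Answer: 0 3 3 0 1 3 2 2 3 2 1 0 3 3

Derivation:
t=0: arr=0 -> substrate=0 bound=0 product=0
t=1: arr=3 -> substrate=0 bound=3 product=0
t=2: arr=0 -> substrate=0 bound=3 product=0
t=3: arr=0 -> substrate=0 bound=0 product=3
t=4: arr=1 -> substrate=0 bound=1 product=3
t=5: arr=2 -> substrate=0 bound=3 product=3
t=6: arr=0 -> substrate=0 bound=2 product=4
t=7: arr=2 -> substrate=0 bound=2 product=6
t=8: arr=2 -> substrate=1 bound=3 product=6
t=9: arr=0 -> substrate=0 bound=2 product=8
t=10: arr=0 -> substrate=0 bound=1 product=9
t=11: arr=0 -> substrate=0 bound=0 product=10
t=12: arr=3 -> substrate=0 bound=3 product=10
t=13: arr=0 -> substrate=0 bound=3 product=10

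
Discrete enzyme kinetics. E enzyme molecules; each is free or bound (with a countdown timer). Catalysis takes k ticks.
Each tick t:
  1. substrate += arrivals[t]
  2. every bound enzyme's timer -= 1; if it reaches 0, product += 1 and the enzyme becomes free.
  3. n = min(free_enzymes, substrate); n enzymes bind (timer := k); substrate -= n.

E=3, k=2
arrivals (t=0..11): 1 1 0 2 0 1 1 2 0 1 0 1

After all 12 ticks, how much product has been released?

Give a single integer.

Answer: 9

Derivation:
t=0: arr=1 -> substrate=0 bound=1 product=0
t=1: arr=1 -> substrate=0 bound=2 product=0
t=2: arr=0 -> substrate=0 bound=1 product=1
t=3: arr=2 -> substrate=0 bound=2 product=2
t=4: arr=0 -> substrate=0 bound=2 product=2
t=5: arr=1 -> substrate=0 bound=1 product=4
t=6: arr=1 -> substrate=0 bound=2 product=4
t=7: arr=2 -> substrate=0 bound=3 product=5
t=8: arr=0 -> substrate=0 bound=2 product=6
t=9: arr=1 -> substrate=0 bound=1 product=8
t=10: arr=0 -> substrate=0 bound=1 product=8
t=11: arr=1 -> substrate=0 bound=1 product=9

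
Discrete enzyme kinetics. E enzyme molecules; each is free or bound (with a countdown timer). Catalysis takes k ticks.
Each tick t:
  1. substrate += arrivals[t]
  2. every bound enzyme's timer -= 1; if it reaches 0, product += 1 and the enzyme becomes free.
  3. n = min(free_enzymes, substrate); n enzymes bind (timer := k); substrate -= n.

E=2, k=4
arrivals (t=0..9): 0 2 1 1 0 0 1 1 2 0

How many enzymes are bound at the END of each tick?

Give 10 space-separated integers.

Answer: 0 2 2 2 2 2 2 2 2 2

Derivation:
t=0: arr=0 -> substrate=0 bound=0 product=0
t=1: arr=2 -> substrate=0 bound=2 product=0
t=2: arr=1 -> substrate=1 bound=2 product=0
t=3: arr=1 -> substrate=2 bound=2 product=0
t=4: arr=0 -> substrate=2 bound=2 product=0
t=5: arr=0 -> substrate=0 bound=2 product=2
t=6: arr=1 -> substrate=1 bound=2 product=2
t=7: arr=1 -> substrate=2 bound=2 product=2
t=8: arr=2 -> substrate=4 bound=2 product=2
t=9: arr=0 -> substrate=2 bound=2 product=4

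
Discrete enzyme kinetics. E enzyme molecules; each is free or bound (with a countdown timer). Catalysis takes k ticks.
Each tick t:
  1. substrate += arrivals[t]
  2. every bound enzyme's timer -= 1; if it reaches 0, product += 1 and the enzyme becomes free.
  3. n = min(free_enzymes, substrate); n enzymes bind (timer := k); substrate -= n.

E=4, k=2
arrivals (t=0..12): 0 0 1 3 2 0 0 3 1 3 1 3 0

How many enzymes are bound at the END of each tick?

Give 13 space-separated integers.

t=0: arr=0 -> substrate=0 bound=0 product=0
t=1: arr=0 -> substrate=0 bound=0 product=0
t=2: arr=1 -> substrate=0 bound=1 product=0
t=3: arr=3 -> substrate=0 bound=4 product=0
t=4: arr=2 -> substrate=1 bound=4 product=1
t=5: arr=0 -> substrate=0 bound=2 product=4
t=6: arr=0 -> substrate=0 bound=1 product=5
t=7: arr=3 -> substrate=0 bound=3 product=6
t=8: arr=1 -> substrate=0 bound=4 product=6
t=9: arr=3 -> substrate=0 bound=4 product=9
t=10: arr=1 -> substrate=0 bound=4 product=10
t=11: arr=3 -> substrate=0 bound=4 product=13
t=12: arr=0 -> substrate=0 bound=3 product=14

Answer: 0 0 1 4 4 2 1 3 4 4 4 4 3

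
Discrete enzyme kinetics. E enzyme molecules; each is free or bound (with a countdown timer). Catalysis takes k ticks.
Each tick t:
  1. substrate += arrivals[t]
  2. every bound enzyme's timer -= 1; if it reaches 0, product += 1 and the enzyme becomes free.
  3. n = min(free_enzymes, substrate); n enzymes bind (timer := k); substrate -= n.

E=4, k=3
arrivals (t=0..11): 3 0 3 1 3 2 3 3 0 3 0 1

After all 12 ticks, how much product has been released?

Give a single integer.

Answer: 12

Derivation:
t=0: arr=3 -> substrate=0 bound=3 product=0
t=1: arr=0 -> substrate=0 bound=3 product=0
t=2: arr=3 -> substrate=2 bound=4 product=0
t=3: arr=1 -> substrate=0 bound=4 product=3
t=4: arr=3 -> substrate=3 bound=4 product=3
t=5: arr=2 -> substrate=4 bound=4 product=4
t=6: arr=3 -> substrate=4 bound=4 product=7
t=7: arr=3 -> substrate=7 bound=4 product=7
t=8: arr=0 -> substrate=6 bound=4 product=8
t=9: arr=3 -> substrate=6 bound=4 product=11
t=10: arr=0 -> substrate=6 bound=4 product=11
t=11: arr=1 -> substrate=6 bound=4 product=12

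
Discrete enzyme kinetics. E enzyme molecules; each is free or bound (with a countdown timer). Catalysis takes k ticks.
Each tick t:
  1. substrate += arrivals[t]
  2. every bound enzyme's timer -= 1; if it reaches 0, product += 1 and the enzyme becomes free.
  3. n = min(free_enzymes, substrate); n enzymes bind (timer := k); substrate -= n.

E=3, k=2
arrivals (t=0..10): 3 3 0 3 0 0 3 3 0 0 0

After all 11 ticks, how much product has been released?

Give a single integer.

Answer: 15

Derivation:
t=0: arr=3 -> substrate=0 bound=3 product=0
t=1: arr=3 -> substrate=3 bound=3 product=0
t=2: arr=0 -> substrate=0 bound=3 product=3
t=3: arr=3 -> substrate=3 bound=3 product=3
t=4: arr=0 -> substrate=0 bound=3 product=6
t=5: arr=0 -> substrate=0 bound=3 product=6
t=6: arr=3 -> substrate=0 bound=3 product=9
t=7: arr=3 -> substrate=3 bound=3 product=9
t=8: arr=0 -> substrate=0 bound=3 product=12
t=9: arr=0 -> substrate=0 bound=3 product=12
t=10: arr=0 -> substrate=0 bound=0 product=15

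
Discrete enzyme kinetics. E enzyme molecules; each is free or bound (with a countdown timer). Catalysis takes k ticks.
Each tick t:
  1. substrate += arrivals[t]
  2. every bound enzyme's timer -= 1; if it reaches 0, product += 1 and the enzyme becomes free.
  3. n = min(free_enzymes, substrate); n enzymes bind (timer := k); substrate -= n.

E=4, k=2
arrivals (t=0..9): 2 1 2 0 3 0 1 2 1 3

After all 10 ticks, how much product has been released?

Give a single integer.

Answer: 11

Derivation:
t=0: arr=2 -> substrate=0 bound=2 product=0
t=1: arr=1 -> substrate=0 bound=3 product=0
t=2: arr=2 -> substrate=0 bound=3 product=2
t=3: arr=0 -> substrate=0 bound=2 product=3
t=4: arr=3 -> substrate=0 bound=3 product=5
t=5: arr=0 -> substrate=0 bound=3 product=5
t=6: arr=1 -> substrate=0 bound=1 product=8
t=7: arr=2 -> substrate=0 bound=3 product=8
t=8: arr=1 -> substrate=0 bound=3 product=9
t=9: arr=3 -> substrate=0 bound=4 product=11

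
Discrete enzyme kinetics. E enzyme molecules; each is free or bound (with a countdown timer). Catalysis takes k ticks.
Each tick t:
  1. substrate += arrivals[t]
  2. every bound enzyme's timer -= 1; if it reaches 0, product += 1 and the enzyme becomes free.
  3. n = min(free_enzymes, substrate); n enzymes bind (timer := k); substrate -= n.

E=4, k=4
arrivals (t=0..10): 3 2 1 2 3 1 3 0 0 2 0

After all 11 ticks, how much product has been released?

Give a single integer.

Answer: 8

Derivation:
t=0: arr=3 -> substrate=0 bound=3 product=0
t=1: arr=2 -> substrate=1 bound=4 product=0
t=2: arr=1 -> substrate=2 bound=4 product=0
t=3: arr=2 -> substrate=4 bound=4 product=0
t=4: arr=3 -> substrate=4 bound=4 product=3
t=5: arr=1 -> substrate=4 bound=4 product=4
t=6: arr=3 -> substrate=7 bound=4 product=4
t=7: arr=0 -> substrate=7 bound=4 product=4
t=8: arr=0 -> substrate=4 bound=4 product=7
t=9: arr=2 -> substrate=5 bound=4 product=8
t=10: arr=0 -> substrate=5 bound=4 product=8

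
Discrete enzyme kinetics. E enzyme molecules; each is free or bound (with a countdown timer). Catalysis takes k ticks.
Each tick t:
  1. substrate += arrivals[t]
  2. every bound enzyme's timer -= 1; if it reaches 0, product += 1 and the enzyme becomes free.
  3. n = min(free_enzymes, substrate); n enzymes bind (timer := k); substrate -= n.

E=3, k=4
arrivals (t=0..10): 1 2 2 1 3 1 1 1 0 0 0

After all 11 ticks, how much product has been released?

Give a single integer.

t=0: arr=1 -> substrate=0 bound=1 product=0
t=1: arr=2 -> substrate=0 bound=3 product=0
t=2: arr=2 -> substrate=2 bound=3 product=0
t=3: arr=1 -> substrate=3 bound=3 product=0
t=4: arr=3 -> substrate=5 bound=3 product=1
t=5: arr=1 -> substrate=4 bound=3 product=3
t=6: arr=1 -> substrate=5 bound=3 product=3
t=7: arr=1 -> substrate=6 bound=3 product=3
t=8: arr=0 -> substrate=5 bound=3 product=4
t=9: arr=0 -> substrate=3 bound=3 product=6
t=10: arr=0 -> substrate=3 bound=3 product=6

Answer: 6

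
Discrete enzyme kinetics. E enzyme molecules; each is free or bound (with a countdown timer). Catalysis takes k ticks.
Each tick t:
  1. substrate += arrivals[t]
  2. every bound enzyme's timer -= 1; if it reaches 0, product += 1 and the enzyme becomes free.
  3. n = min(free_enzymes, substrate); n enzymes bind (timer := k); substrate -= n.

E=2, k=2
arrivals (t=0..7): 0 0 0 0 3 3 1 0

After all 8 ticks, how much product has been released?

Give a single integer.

t=0: arr=0 -> substrate=0 bound=0 product=0
t=1: arr=0 -> substrate=0 bound=0 product=0
t=2: arr=0 -> substrate=0 bound=0 product=0
t=3: arr=0 -> substrate=0 bound=0 product=0
t=4: arr=3 -> substrate=1 bound=2 product=0
t=5: arr=3 -> substrate=4 bound=2 product=0
t=6: arr=1 -> substrate=3 bound=2 product=2
t=7: arr=0 -> substrate=3 bound=2 product=2

Answer: 2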